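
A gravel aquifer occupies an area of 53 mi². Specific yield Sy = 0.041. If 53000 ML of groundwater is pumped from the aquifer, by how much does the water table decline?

Δh ≈ 9.42 m

A = 53 mi² = 1.373 × 10^8 m²
ΔV = 53000 ML = 5.3 × 10^7 m³
Δh = ΔV / (Sy × A) = 5.3 × 10^7 m³ / (0.041 × 1.373 × 10^8 m²) = 9.417 m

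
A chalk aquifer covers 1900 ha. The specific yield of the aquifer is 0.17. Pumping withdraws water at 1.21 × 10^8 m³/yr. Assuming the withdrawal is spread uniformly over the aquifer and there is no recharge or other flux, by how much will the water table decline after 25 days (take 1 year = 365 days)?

Δh ≈ 2.57 m

A = 1900 ha = 1.9 × 10^7 m²
Q = 1.21 × 10^8 m³/yr = 3.315 × 10^5 m³/d
ΔV = Q × t = 3.315 × 10^5 m³/d × 25 d = 8.288 × 10^6 m³
Δh = ΔV / (Sy × A) = 8.288 × 10^6 / (0.17 × 1.9 × 10^7) = 2.566 m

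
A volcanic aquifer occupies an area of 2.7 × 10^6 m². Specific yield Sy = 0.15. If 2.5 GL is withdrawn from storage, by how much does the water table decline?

Δh ≈ 6.17 m

ΔV = 2.5 GL = 2.5 × 10^6 m³
Δh = ΔV / (Sy × A) = 2.5 × 10^6 m³ / (0.15 × 2.7 × 10^6 m²) = 6.173 m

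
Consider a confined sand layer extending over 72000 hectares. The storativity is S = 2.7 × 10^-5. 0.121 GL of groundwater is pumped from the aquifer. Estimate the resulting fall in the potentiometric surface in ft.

A = 72000 hectares = 7.2 × 10^8 m²
ΔV = 0.121 GL = 1.21 × 10^5 m³
Δh = ΔV / (S × A) = 1.21 × 10^5 m³ / (2.7 × 10^-5 × 7.2 × 10^8 m²) = 6.224 m
Δh = 6.224 m = 20.42 ft

Δh ≈ 20.4 ft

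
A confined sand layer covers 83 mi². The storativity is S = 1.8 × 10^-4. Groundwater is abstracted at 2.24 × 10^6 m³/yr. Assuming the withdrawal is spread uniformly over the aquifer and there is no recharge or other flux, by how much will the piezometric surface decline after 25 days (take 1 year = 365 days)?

A = 83 mi² = 2.15 × 10^8 m²
Q = 2.24 × 10^6 m³/yr = 6137 m³/d
ΔV = Q × t = 6137 m³/d × 25 d = 1.534 × 10^5 m³
Δh = ΔV / (S × A) = 1.534 × 10^5 / (1.8 × 10^-4 × 2.15 × 10^8) = 3.965 m

Δh ≈ 3.97 m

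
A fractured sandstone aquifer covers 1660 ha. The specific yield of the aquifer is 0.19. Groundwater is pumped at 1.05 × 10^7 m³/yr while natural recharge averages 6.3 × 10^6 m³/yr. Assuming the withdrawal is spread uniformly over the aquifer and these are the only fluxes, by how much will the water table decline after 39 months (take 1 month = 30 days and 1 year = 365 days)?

Δh ≈ 4.27 m

A = 1660 ha = 1.66 × 10^7 m²
Net abstraction = 1.05 × 10^7 − 6.3 × 10^6 = 4.2 × 10^6 m³/yr
Q_net = 4.2 × 10^6 m³/yr = 11510 m³/d
t = 39 months = 1170 d
ΔV = Q × t = 11510 m³/d × 1170 d = 1.346 × 10^7 m³
Δh = ΔV / (Sy × A) = 1.346 × 10^7 / (0.19 × 1.66 × 10^7) = 4.269 m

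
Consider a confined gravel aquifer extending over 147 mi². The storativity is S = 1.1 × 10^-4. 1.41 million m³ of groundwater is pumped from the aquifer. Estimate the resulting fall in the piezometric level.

A = 147 mi² = 3.807 × 10^8 m²
ΔV = 1.41 million m³ = 1.41 × 10^6 m³
Δh = ΔV / (S × A) = 1.41 × 10^6 m³ / (1.1 × 10^-4 × 3.807 × 10^8 m²) = 33.67 m

Δh ≈ 33.7 m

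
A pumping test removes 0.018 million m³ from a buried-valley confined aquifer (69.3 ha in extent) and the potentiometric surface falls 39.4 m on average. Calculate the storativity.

A = 69.3 ha = 6.93 × 10^5 m²
ΔV = 0.018 million m³ = 18000 m³
S = ΔV / (A × Δh) = 18000 m³ / (6.93 × 10^5 m² × 39.4 m) = 6.592 × 10^-4

S ≈ 6.6 × 10^-4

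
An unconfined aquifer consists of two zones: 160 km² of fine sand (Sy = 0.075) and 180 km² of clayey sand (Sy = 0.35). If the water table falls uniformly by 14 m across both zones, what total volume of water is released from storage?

A₁ = 160 km² = 1.6 × 10^8 m²; A₂ = 180 km² = 1.8 × 10^8 m²
ΔV₁ = 0.075 × 1.6 × 10^8 × 14 = 1.68 × 10^8 m³
ΔV₂ = 0.35 × 1.8 × 10^8 × 14 = 8.82 × 10^8 m³
ΔV = ΔV₁ + ΔV₂ = 1.05 × 10^9 m³

ΔV ≈ 1.05 × 10^9 m³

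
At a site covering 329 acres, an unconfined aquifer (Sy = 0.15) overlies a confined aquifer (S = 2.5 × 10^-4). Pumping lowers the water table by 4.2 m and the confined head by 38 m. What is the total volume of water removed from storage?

A = 329 acres = 1.331 × 10^6 m²
Unconfined: ΔV_u = Sy × A × Δh_u = 0.15 × 1.331 × 10^6 × 4.2 = 8.388 × 10^5 m³
Confined: ΔV_c = S × A × Δh_c = 2.5 × 10^-4 × 1.331 × 10^6 × 38 = 12650 m³
Total ΔV = 8.388 × 10^5 + 12650 = 8.514 × 10^5 m³

ΔV ≈ 8.51 × 10^5 m³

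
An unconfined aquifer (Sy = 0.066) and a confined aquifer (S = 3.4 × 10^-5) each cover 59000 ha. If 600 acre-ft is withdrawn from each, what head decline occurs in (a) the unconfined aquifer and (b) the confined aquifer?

Δh_u ≈ 0.019 m; Δh_c ≈ 36.9 m

A = 59000 ha = 5.9 × 10^8 m²
ΔV = 600 acre-ft = 7.401 × 10^5 m³
Unconfined: Δh_u = ΔV/(Sy·A) = 7.401 × 10^5/(0.066 × 5.9 × 10^8) = 0.01901 m
Confined: Δh_c = ΔV/(S·A) = 7.401 × 10^5/(3.4 × 10^-5 × 5.9 × 10^8) = 36.89 m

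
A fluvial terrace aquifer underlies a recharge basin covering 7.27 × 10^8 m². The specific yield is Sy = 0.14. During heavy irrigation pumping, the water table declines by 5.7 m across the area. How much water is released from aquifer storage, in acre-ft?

ΔV = Sy × A × Δh = 0.14 × 7.27 × 10^8 m² × 5.7 m = 5.801 × 10^8 m³
ΔV = 5.801 × 10^8 m³ = 4.703 × 10^5 acre-ft

ΔV ≈ 4.7 × 10^5 acre-ft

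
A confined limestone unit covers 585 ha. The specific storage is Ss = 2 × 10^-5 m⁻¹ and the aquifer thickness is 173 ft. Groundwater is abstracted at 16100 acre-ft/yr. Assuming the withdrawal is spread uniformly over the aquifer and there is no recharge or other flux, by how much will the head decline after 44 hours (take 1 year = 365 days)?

b = 173 ft = 52.73 m
S = Ss × b = 2 × 10^-5 m⁻¹ × 52.73 m = 1.055 × 10^-3
A = 585 ha = 5.85 × 10^6 m²
Q = 16100 acre-ft/yr = 54410 m³/d
t = 44 hours = 1.833 d
ΔV = Q × t = 54410 m³/d × 1.833 d = 99750 m³
Δh = ΔV / (S × A) = 99750 / (0.001055 × 5.85 × 10^6) = 16.17 m

Δh ≈ 16.2 m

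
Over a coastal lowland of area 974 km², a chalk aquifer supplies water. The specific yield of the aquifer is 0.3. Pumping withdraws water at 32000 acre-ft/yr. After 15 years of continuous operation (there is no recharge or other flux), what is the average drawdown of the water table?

Δh ≈ 2.03 m

A = 974 km² = 9.74 × 10^8 m²
Q = 32000 acre-ft/yr = 1.081 × 10^5 m³/d
t = 15 years = 5475 d
ΔV = Q × t = 1.081 × 10^5 m³/d × 5475 d = 5.921 × 10^8 m³
Δh = ΔV / (Sy × A) = 5.921 × 10^8 / (0.3 × 9.74 × 10^8) = 2.026 m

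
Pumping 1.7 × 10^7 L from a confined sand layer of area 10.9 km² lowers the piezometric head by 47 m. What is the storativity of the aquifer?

S ≈ 3.3 × 10^-5

A = 10.9 km² = 1.09 × 10^7 m²
ΔV = 1.7 × 10^7 L = 17000 m³
S = ΔV / (A × Δh) = 17000 m³ / (1.09 × 10^7 m² × 47 m) = 3.318 × 10^-5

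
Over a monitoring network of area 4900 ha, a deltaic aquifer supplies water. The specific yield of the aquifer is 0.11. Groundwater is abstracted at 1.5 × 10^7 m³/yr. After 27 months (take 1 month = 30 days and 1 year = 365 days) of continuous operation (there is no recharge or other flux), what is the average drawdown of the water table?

Δh ≈ 6.18 m

A = 4900 ha = 4.9 × 10^7 m²
Q = 1.5 × 10^7 m³/yr = 41100 m³/d
t = 27 months = 810 d
ΔV = Q × t = 41100 m³/d × 810 d = 3.329 × 10^7 m³
Δh = ΔV / (Sy × A) = 3.329 × 10^7 / (0.11 × 4.9 × 10^7) = 6.176 m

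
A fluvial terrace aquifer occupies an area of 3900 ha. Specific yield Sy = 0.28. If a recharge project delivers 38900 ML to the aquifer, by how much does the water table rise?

A = 3900 ha = 3.9 × 10^7 m²
ΔV = 38900 ML = 3.89 × 10^7 m³
Δh = ΔV / (Sy × A) = 3.89 × 10^7 m³ / (0.28 × 3.9 × 10^7 m²) = 3.562 m

Δh ≈ 3.56 m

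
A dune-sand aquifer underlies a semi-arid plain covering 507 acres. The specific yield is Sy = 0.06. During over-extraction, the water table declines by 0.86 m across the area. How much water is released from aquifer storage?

ΔV ≈ 1.06 × 10^5 m³

A = 507 acres = 2.052 × 10^6 m²
ΔV = Sy × A × Δh = 0.06 × 2.052 × 10^6 m² × 0.86 m = 1.059 × 10^5 m³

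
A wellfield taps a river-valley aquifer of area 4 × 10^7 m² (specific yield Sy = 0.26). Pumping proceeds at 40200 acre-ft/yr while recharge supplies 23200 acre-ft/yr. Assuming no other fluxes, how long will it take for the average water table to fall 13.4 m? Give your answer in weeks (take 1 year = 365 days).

t ≈ 347 weeks

ΔV = Sy × A × Δh = 0.26 × 4 × 10^7 × 13.4 = 1.394 × 10^8 m³
Net withdrawal = 40200 − 23200 = 17000 acre-ft/yr = 57450 m³/d
t = ΔV / Q = 1.394 × 10^8 m³ / 57450 m³/d = 2426 d
t = 2426 d ≈ 346.5 weeks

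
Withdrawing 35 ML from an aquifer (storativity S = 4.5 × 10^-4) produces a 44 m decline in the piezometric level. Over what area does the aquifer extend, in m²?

A ≈ 1.77 × 10^6 m²

ΔV = 35 ML = 35000 m³
A = ΔV / (S × Δh) = 35000 / (4.5 × 10^-4 × 44) = 1.768 × 10^6 m²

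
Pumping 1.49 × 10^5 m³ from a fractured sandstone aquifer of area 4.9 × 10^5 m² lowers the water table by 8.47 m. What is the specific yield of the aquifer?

Sy ≈ 0.036

Sy = ΔV / (A × Δh) = 1.49 × 10^5 m³ / (4.9 × 10^5 m² × 8.47 m) = 0.0359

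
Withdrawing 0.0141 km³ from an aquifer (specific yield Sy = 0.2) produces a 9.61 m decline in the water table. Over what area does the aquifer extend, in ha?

A ≈ 734 ha

ΔV = 0.0141 km³ = 1.41 × 10^7 m³
A = ΔV / (Sy × Δh) = 1.41 × 10^7 / (0.2 × 9.61) = 7.336 × 10^6 m²
A = 7.336 × 10^6 m² = 733.6 ha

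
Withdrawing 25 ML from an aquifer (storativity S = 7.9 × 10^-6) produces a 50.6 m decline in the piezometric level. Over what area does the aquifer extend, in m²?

ΔV = 25 ML = 25000 m³
A = ΔV / (S × Δh) = 25000 / (7.9 × 10^-6 × 50.6) = 6.254 × 10^7 m²

A ≈ 6.25 × 10^7 m²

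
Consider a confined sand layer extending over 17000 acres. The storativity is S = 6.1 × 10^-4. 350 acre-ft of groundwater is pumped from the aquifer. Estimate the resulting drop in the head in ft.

A = 17000 acres = 6.88 × 10^7 m²
ΔV = 350 acre-ft = 4.317 × 10^5 m³
Δh = ΔV / (S × A) = 4.317 × 10^5 m³ / (6.1 × 10^-4 × 6.88 × 10^7 m²) = 10.29 m
Δh = 10.29 m = 33.75 ft

Δh ≈ 33.8 ft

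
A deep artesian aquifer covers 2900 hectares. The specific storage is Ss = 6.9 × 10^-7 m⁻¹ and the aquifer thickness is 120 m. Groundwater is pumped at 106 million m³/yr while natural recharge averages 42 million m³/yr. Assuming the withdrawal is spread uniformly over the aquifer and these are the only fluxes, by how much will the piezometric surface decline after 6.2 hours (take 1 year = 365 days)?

Δh ≈ 18.9 m

S = Ss × b = 6.9 × 10^-7 m⁻¹ × 120 m = 8.28 × 10^-5
A = 2900 hectares = 2.9 × 10^7 m²
Net abstraction = 106 − 42 = 64 million m³/yr
Q_net = 64 million m³/yr = 1.753 × 10^5 m³/d
t = 6.2 hours = 0.2583 d
ΔV = Q × t = 1.753 × 10^5 m³/d × 0.2583 d = 45300 m³
Δh = ΔV / (S × A) = 45300 / (8.28 × 10^-5 × 2.9 × 10^7) = 18.86 m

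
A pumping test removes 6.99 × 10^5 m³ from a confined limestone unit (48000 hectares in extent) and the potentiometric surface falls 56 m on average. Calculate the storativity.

S ≈ 2.6 × 10^-5

A = 48000 hectares = 4.8 × 10^8 m²
S = ΔV / (A × Δh) = 6.99 × 10^5 m³ / (4.8 × 10^8 m² × 56 m) = 2.6 × 10^-5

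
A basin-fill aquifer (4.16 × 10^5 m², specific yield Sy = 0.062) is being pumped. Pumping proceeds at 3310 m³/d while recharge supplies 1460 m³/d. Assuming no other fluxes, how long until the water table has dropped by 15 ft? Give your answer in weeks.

Δh = 15 ft = 4.572 m
ΔV = Sy × A × Δh = 0.062 × 4.16 × 10^5 × 4.572 = 1.179 × 10^5 m³
Net withdrawal = 3310 − 1460 = 1850 m³/d
t = ΔV / Q = 1.179 × 10^5 m³ / 1850 m³/d = 63.74 d
t = 63.74 d ≈ 9.106 weeks

t ≈ 9.11 weeks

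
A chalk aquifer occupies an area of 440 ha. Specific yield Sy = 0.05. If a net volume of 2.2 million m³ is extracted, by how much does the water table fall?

Δh ≈ 10 m

A = 440 ha = 4.4 × 10^6 m²
ΔV = 2.2 million m³ = 2.2 × 10^6 m³
Δh = ΔV / (Sy × A) = 2.2 × 10^6 m³ / (0.05 × 4.4 × 10^6 m²) = 10 m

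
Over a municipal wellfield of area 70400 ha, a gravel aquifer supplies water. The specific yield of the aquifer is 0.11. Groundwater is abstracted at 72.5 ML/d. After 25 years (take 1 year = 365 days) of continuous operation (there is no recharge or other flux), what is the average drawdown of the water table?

A = 70400 ha = 7.04 × 10^8 m²
Q = 72.5 ML/d = 72500 m³/d
t = 25 years = 9125 d
ΔV = Q × t = 72500 m³/d × 9125 d = 6.616 × 10^8 m³
Δh = ΔV / (Sy × A) = 6.616 × 10^8 / (0.11 × 7.04 × 10^8) = 8.543 m

Δh ≈ 8.54 m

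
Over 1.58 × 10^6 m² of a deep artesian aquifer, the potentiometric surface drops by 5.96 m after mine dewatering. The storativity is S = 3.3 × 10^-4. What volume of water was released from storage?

ΔV = S × A × Δh = 3.3 × 10^-4 × 1.58 × 10^6 m² × 5.96 m = 3108 m³

ΔV ≈ 3110 m³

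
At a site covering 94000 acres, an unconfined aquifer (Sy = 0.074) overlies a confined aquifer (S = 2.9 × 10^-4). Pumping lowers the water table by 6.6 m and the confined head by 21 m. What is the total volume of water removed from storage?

A = 94000 acres = 3.804 × 10^8 m²
Unconfined: ΔV_u = Sy × A × Δh_u = 0.074 × 3.804 × 10^8 × 6.6 = 1.858 × 10^8 m³
Confined: ΔV_c = S × A × Δh_c = 2.9 × 10^-4 × 3.804 × 10^8 × 21 = 2.317 × 10^6 m³
Total ΔV = 1.858 × 10^8 + 2.317 × 10^6 = 1.881 × 10^8 m³

ΔV ≈ 1.88 × 10^8 m³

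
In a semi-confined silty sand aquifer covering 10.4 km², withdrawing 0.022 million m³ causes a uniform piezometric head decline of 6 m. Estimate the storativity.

S ≈ 3.5 × 10^-4

A = 10.4 km² = 1.04 × 10^7 m²
ΔV = 0.022 million m³ = 22000 m³
S = ΔV / (A × Δh) = 22000 m³ / (1.04 × 10^7 m² × 6 m) = 3.526 × 10^-4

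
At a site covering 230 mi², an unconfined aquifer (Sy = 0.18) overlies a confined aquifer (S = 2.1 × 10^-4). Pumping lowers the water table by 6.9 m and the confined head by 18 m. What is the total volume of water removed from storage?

ΔV ≈ 7.42 × 10^8 m³

A = 230 mi² = 5.957 × 10^8 m²
Unconfined: ΔV_u = Sy × A × Δh_u = 0.18 × 5.957 × 10^8 × 6.9 = 7.399 × 10^8 m³
Confined: ΔV_c = S × A × Δh_c = 2.1 × 10^-4 × 5.957 × 10^8 × 18 = 2.252 × 10^6 m³
Total ΔV = 7.399 × 10^8 + 2.252 × 10^6 = 7.421 × 10^8 m³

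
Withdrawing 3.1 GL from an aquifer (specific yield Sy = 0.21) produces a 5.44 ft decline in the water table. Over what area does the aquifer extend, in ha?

A ≈ 890 ha

Δh = 5.44 ft = 1.658 m
ΔV = 3.1 GL = 3.1 × 10^6 m³
A = ΔV / (Sy × Δh) = 3.1 × 10^6 / (0.21 × 1.658) = 8.903 × 10^6 m²
A = 8.903 × 10^6 m² = 890.3 ha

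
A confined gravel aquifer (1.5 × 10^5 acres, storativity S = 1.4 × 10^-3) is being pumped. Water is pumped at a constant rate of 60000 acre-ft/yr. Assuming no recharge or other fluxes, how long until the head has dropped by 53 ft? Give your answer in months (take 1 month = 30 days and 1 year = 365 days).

t ≈ 2.26 months

A = 1.5 × 10^5 acres = 6.07 × 10^8 m²
Δh = 53 ft = 16.15 m
ΔV = S × A × Δh = 0.0014 × 6.07 × 10^8 × 16.15 = 1.373 × 10^7 m³
Q = 60000 acre-ft/yr = 2.028 × 10^5 m³/d
t = ΔV / Q = 1.373 × 10^7 m³ / 2.028 × 10^5 m³/d = 67.71 d
t = 67.71 d ≈ 2.257 months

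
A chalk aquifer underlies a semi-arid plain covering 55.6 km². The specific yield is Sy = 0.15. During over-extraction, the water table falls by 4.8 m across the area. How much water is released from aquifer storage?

A = 55.6 km² = 5.56 × 10^7 m²
ΔV = Sy × A × Δh = 0.15 × 5.56 × 10^7 m² × 4.8 m = 4.003 × 10^7 m³

ΔV ≈ 4 × 10^7 m³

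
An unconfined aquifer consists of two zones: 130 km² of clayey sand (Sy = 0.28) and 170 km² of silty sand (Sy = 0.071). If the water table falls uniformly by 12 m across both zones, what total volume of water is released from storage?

ΔV ≈ 5.82 × 10^8 m³

A₁ = 130 km² = 1.3 × 10^8 m²; A₂ = 170 km² = 1.7 × 10^8 m²
ΔV₁ = 0.28 × 1.3 × 10^8 × 12 = 4.368 × 10^8 m³
ΔV₂ = 0.071 × 1.7 × 10^8 × 12 = 1.448 × 10^8 m³
ΔV = ΔV₁ + ΔV₂ = 5.816 × 10^8 m³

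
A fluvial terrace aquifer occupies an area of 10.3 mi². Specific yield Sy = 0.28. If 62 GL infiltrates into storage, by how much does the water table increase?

Δh ≈ 8.3 m

A = 10.3 mi² = 2.668 × 10^7 m²
ΔV = 62 GL = 6.2 × 10^7 m³
Δh = ΔV / (Sy × A) = 6.2 × 10^7 m³ / (0.28 × 2.668 × 10^7 m²) = 8.3 m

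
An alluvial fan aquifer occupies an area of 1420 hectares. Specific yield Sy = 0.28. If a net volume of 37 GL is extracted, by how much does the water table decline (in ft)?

A = 1420 hectares = 1.42 × 10^7 m²
ΔV = 37 GL = 3.7 × 10^7 m³
Δh = ΔV / (Sy × A) = 3.7 × 10^7 m³ / (0.28 × 1.42 × 10^7 m²) = 9.306 m
Δh = 9.306 m = 30.53 ft

Δh ≈ 30.5 ft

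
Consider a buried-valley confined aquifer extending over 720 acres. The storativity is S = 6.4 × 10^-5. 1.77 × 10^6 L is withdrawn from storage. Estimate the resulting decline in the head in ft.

Δh ≈ 31.1 ft

A = 720 acres = 2.914 × 10^6 m²
ΔV = 1.77 × 10^6 L = 1770 m³
Δh = ΔV / (S × A) = 1770 m³ / (6.4 × 10^-5 × 2.914 × 10^6 m²) = 9.492 m
Δh = 9.492 m = 31.14 ft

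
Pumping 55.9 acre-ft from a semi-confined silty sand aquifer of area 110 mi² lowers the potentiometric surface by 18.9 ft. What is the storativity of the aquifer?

A = 110 mi² = 2.849 × 10^8 m²
Δh = 18.9 ft = 5.761 m
ΔV = 55.9 acre-ft = 68950 m³
S = ΔV / (A × Δh) = 68950 m³ / (2.849 × 10^8 m² × 5.761 m) = 4.201 × 10^-5

S ≈ 4.2 × 10^-5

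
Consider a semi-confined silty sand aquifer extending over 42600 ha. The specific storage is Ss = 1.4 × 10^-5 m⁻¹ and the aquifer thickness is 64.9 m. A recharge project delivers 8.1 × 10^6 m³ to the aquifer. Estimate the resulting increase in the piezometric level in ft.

Δh ≈ 68.7 ft

S = Ss × b = 1.4 × 10^-5 m⁻¹ × 64.9 m = 9.086 × 10^-4
A = 42600 ha = 4.26 × 10^8 m²
Δh = ΔV / (S × A) = 8.1 × 10^6 m³ / (9.086 × 10^-4 × 4.26 × 10^8 m²) = 20.93 m
Δh = 20.93 m = 68.66 ft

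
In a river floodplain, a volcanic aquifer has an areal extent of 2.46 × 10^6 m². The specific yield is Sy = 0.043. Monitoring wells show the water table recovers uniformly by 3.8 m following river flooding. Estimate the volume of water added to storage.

ΔV = Sy × A × Δh = 0.043 × 2.46 × 10^6 m² × 3.8 m = 4.02 × 10^5 m³

ΔV ≈ 4.02 × 10^5 m³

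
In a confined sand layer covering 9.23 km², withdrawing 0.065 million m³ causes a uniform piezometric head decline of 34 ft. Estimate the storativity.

S ≈ 6.8 × 10^-4

A = 9.23 km² = 9.23 × 10^6 m²
Δh = 34 ft = 10.36 m
ΔV = 0.065 million m³ = 65000 m³
S = ΔV / (A × Δh) = 65000 m³ / (9.23 × 10^6 m² × 10.36 m) = 6.795 × 10^-4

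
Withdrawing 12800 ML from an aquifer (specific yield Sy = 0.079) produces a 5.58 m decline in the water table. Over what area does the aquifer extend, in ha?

A ≈ 2900 ha

ΔV = 12800 ML = 1.28 × 10^7 m³
A = ΔV / (Sy × Δh) = 1.28 × 10^7 / (0.079 × 5.58) = 2.904 × 10^7 m²
A = 2.904 × 10^7 m² = 2904 ha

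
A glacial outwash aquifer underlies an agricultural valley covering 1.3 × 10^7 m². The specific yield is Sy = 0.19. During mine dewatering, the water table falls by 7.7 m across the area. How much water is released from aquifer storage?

ΔV = Sy × A × Δh = 0.19 × 1.3 × 10^7 m² × 7.7 m = 1.902 × 10^7 m³

ΔV ≈ 1.9 × 10^7 m³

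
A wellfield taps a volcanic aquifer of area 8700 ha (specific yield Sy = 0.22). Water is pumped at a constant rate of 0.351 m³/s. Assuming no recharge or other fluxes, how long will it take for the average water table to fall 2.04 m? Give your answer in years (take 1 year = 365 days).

t ≈ 3.53 years

A = 8700 ha = 8.7 × 10^7 m²
ΔV = Sy × A × Δh = 0.22 × 8.7 × 10^7 × 2.04 = 3.905 × 10^7 m³
Q = 0.351 m³/s = 30330 m³/d
t = ΔV / Q = 3.905 × 10^7 m³ / 30330 m³/d = 1288 d
t = 1288 d ≈ 3.527 years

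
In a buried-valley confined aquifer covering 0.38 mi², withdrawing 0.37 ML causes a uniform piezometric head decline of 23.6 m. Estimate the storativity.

S ≈ 1.6 × 10^-5

A = 0.38 mi² = 9.842 × 10^5 m²
ΔV = 0.37 ML = 370 m³
S = ΔV / (A × Δh) = 370 m³ / (9.842 × 10^5 m² × 23.6 m) = 1.593 × 10^-5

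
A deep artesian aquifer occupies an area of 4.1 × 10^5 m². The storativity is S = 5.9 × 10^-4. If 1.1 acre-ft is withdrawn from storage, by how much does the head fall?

Δh ≈ 5.61 m

ΔV = 1.1 acre-ft = 1357 m³
Δh = ΔV / (S × A) = 1357 m³ / (5.9 × 10^-4 × 4.1 × 10^5 m²) = 5.609 m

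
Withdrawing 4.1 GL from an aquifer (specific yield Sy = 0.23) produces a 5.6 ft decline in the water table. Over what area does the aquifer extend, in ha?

Δh = 5.6 ft = 1.707 m
ΔV = 4.1 GL = 4.1 × 10^6 m³
A = ΔV / (Sy × Δh) = 4.1 × 10^6 / (0.23 × 1.707) = 1.044 × 10^7 m²
A = 1.044 × 10^7 m² = 1044 ha

A ≈ 1040 ha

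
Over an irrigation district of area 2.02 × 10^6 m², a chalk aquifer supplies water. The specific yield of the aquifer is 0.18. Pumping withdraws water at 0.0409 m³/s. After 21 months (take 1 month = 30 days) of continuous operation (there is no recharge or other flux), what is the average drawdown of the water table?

Q = 0.0409 m³/s = 3534 m³/d
t = 21 months = 630 d
ΔV = Q × t = 3534 m³/d × 630 d = 2.226 × 10^6 m³
Δh = ΔV / (Sy × A) = 2.226 × 10^6 / (0.18 × 2.02 × 10^6) = 6.123 m

Δh ≈ 6.12 m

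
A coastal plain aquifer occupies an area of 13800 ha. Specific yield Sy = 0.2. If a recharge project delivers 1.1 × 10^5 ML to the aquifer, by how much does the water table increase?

A = 13800 ha = 1.38 × 10^8 m²
ΔV = 1.1 × 10^5 ML = 1.1 × 10^8 m³
Δh = ΔV / (Sy × A) = 1.1 × 10^8 m³ / (0.2 × 1.38 × 10^8 m²) = 3.986 m

Δh ≈ 3.99 m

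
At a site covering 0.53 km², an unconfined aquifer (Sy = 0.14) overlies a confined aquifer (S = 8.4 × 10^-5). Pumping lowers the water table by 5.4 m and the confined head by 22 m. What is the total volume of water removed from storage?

A = 0.53 km² = 5.3 × 10^5 m²
Unconfined: ΔV_u = Sy × A × Δh_u = 0.14 × 5.3 × 10^5 × 5.4 = 4.007 × 10^5 m³
Confined: ΔV_c = S × A × Δh_c = 8.4 × 10^-5 × 5.3 × 10^5 × 22 = 979.4 m³
Total ΔV = 4.007 × 10^5 + 979.4 = 4.017 × 10^5 m³

ΔV ≈ 4.02 × 10^5 m³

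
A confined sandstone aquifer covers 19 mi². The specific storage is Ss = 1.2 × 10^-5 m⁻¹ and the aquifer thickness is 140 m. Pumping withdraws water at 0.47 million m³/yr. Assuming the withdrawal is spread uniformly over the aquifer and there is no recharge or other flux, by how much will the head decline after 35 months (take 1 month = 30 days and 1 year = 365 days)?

S = Ss × b = 1.2 × 10^-5 m⁻¹ × 140 m = 1.68 × 10^-3
A = 19 mi² = 4.921 × 10^7 m²
Q = 0.47 million m³/yr = 1288 m³/d
t = 35 months = 1050 d
ΔV = Q × t = 1288 m³/d × 1050 d = 1.352 × 10^6 m³
Δh = ΔV / (S × A) = 1.352 × 10^6 / (0.00168 × 4.921 × 10^7) = 16.35 m

Δh ≈ 16.4 m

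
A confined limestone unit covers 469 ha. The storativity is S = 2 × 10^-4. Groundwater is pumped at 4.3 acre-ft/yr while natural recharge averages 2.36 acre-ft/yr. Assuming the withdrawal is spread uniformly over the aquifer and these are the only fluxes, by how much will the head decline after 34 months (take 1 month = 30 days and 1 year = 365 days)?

Δh ≈ 7.13 m

A = 469 ha = 4.69 × 10^6 m²
Net abstraction = 4.3 − 2.36 = 1.94 acre-ft/yr
Q_net = 1.94 acre-ft/yr = 6.556 m³/d
t = 34 months = 1020 d
ΔV = Q × t = 6.556 m³/d × 1020 d = 6687 m³
Δh = ΔV / (S × A) = 6687 / (2 × 10^-4 × 4.69 × 10^6) = 7.129 m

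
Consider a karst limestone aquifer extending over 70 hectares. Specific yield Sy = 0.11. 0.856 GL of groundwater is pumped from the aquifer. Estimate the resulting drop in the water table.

A = 70 hectares = 7 × 10^5 m²
ΔV = 0.856 GL = 8.56 × 10^5 m³
Δh = ΔV / (Sy × A) = 8.56 × 10^5 m³ / (0.11 × 7 × 10^5 m²) = 11.12 m

Δh ≈ 11.1 m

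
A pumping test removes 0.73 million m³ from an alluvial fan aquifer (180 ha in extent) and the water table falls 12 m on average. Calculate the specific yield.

Sy ≈ 0.034

A = 180 ha = 1.8 × 10^6 m²
ΔV = 0.73 million m³ = 7.3 × 10^5 m³
Sy = ΔV / (A × Δh) = 7.3 × 10^5 m³ / (1.8 × 10^6 m² × 12 m) = 0.0338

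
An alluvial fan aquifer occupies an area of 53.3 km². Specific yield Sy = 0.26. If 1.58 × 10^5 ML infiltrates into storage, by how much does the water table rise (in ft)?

Δh ≈ 37.4 ft

A = 53.3 km² = 5.33 × 10^7 m²
ΔV = 1.58 × 10^5 ML = 1.58 × 10^8 m³
Δh = ΔV / (Sy × A) = 1.58 × 10^8 m³ / (0.26 × 5.33 × 10^7 m²) = 11.4 m
Δh = 11.4 m = 37.41 ft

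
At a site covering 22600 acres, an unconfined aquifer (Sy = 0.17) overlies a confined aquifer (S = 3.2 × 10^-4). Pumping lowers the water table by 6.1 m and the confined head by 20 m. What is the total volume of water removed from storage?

ΔV ≈ 9.54 × 10^7 m³

A = 22600 acres = 9.146 × 10^7 m²
Unconfined: ΔV_u = Sy × A × Δh_u = 0.17 × 9.146 × 10^7 × 6.1 = 9.484 × 10^7 m³
Confined: ΔV_c = S × A × Δh_c = 3.2 × 10^-4 × 9.146 × 10^7 × 20 = 5.853 × 10^5 m³
Total ΔV = 9.484 × 10^7 + 5.853 × 10^5 = 9.543 × 10^7 m³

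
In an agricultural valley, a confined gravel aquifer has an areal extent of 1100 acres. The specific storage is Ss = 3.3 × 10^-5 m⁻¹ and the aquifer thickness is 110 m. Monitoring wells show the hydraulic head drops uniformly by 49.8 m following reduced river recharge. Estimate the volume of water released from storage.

ΔV ≈ 8.05 × 10^5 m³

S = Ss × b = 3.3 × 10^-5 m⁻¹ × 110 m = 3.63 × 10^-3
A = 1100 acres = 4.452 × 10^6 m²
ΔV = S × A × Δh = 0.00363 × 4.452 × 10^6 m² × 49.8 m = 8.047 × 10^5 m³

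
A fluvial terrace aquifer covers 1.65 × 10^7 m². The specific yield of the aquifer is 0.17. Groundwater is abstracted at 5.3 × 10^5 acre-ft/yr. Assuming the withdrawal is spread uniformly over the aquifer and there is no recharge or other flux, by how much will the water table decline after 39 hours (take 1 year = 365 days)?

Δh ≈ 1.04 m

Q = 5.3 × 10^5 acre-ft/yr = 1.791 × 10^6 m³/d
t = 39 hours = 1.625 d
ΔV = Q × t = 1.791 × 10^6 m³/d × 1.625 d = 2.911 × 10^6 m³
Δh = ΔV / (Sy × A) = 2.911 × 10^6 / (0.17 × 1.65 × 10^7) = 1.038 m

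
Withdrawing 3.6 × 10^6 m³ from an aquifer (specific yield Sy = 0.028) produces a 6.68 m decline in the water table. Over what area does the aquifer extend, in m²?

A = ΔV / (Sy × Δh) = 3.6 × 10^6 / (0.028 × 6.68) = 1.925 × 10^7 m²

A ≈ 1.92 × 10^7 m²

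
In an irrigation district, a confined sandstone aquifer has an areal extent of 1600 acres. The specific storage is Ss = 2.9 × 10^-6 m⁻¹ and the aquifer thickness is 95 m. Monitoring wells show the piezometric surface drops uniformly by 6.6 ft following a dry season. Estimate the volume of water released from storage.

S = Ss × b = 2.9 × 10^-6 m⁻¹ × 95 m = 2.755 × 10^-4
A = 1600 acres = 6.475 × 10^6 m²
Δh = 6.6 ft = 2.012 m
ΔV = S × A × Δh = 2.755 × 10^-4 × 6.475 × 10^6 m² × 2.012 m = 3589 m³

ΔV ≈ 3590 m³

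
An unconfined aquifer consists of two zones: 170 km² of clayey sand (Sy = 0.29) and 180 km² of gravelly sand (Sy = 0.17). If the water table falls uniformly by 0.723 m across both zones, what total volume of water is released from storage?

A₁ = 170 km² = 1.7 × 10^8 m²; A₂ = 180 km² = 1.8 × 10^8 m²
ΔV₁ = 0.29 × 1.7 × 10^8 × 0.723 = 3.564 × 10^7 m³
ΔV₂ = 0.17 × 1.8 × 10^8 × 0.723 = 2.212 × 10^7 m³
ΔV = ΔV₁ + ΔV₂ = 5.777 × 10^7 m³

ΔV ≈ 5.78 × 10^7 m³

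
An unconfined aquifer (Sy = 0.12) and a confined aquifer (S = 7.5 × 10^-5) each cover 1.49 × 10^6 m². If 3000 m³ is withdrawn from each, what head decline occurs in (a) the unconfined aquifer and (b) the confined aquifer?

Unconfined: Δh_u = ΔV/(Sy·A) = 3000/(0.12 × 1.49 × 10^6) = 0.01678 m
Confined: Δh_c = ΔV/(S·A) = 3000/(7.5 × 10^-5 × 1.49 × 10^6) = 26.85 m

Δh_u ≈ 0.0168 m; Δh_c ≈ 26.8 m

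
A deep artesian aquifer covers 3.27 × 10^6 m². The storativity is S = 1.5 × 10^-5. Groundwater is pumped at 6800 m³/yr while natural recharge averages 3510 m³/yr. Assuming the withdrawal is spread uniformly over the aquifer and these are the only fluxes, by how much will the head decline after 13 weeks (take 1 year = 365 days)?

Net abstraction = 6800 − 3510 = 3290 m³/yr
Q_net = 3290 m³/yr = 9.014 m³/d
t = 13 weeks = 91 d
ΔV = Q × t = 9.014 m³/d × 91 d = 820.2 m³
Δh = ΔV / (S × A) = 820.2 / (1.5 × 10^-5 × 3.27 × 10^6) = 16.72 m

Δh ≈ 16.7 m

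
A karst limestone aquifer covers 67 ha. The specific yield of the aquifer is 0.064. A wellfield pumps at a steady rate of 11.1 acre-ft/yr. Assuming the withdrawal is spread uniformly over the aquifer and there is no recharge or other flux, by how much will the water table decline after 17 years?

A = 67 ha = 6.7 × 10^5 m²
Q = 11.1 acre-ft/yr = 37.51 m³/d
t = 17 years = 6205 d
ΔV = Q × t = 37.51 m³/d × 6205 d = 2.328 × 10^5 m³
Δh = ΔV / (Sy × A) = 2.328 × 10^5 / (0.064 × 6.7 × 10^5) = 5.428 m

Δh ≈ 5.43 m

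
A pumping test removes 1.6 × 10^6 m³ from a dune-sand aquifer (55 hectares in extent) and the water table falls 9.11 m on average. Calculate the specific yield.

A = 55 hectares = 5.5 × 10^5 m²
Sy = ΔV / (A × Δh) = 1.6 × 10^6 m³ / (5.5 × 10^5 m² × 9.11 m) = 0.3193

Sy ≈ 0.32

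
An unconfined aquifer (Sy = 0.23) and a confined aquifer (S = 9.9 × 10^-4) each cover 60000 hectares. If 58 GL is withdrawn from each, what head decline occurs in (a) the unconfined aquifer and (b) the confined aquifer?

A = 60000 hectares = 6 × 10^8 m²
ΔV = 58 GL = 5.8 × 10^7 m³
Unconfined: Δh_u = ΔV/(Sy·A) = 5.8 × 10^7/(0.23 × 6 × 10^8) = 0.4203 m
Confined: Δh_c = ΔV/(S·A) = 5.8 × 10^7/(9.9 × 10^-4 × 6 × 10^8) = 97.64 m

Δh_u ≈ 0.42 m; Δh_c ≈ 97.6 m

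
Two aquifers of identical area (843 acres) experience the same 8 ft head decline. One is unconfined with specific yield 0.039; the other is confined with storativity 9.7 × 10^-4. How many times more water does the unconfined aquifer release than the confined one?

A = 843 acres = 3.411 × 10^6 m²
Δh = 8 ft = 2.438 m
Unconfined: ΔV_u = Sy × A × Δh = 0.039 × 3.411 × 10^6 × 2.438 = 3.244 × 10^5 m³
Confined: ΔV_c = S × A × Δh = 9.7 × 10^-4 × 3.411 × 10^6 × 2.438 = 8069 m³
Ratio = ΔV_u / ΔV_c = Sy / S = 0.039 / 9.7 × 10^-4 = 40.21

ΔV_u / ΔV_c ≈ 40.2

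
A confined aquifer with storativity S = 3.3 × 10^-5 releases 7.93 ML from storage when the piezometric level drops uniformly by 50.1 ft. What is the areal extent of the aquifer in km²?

Δh = 50.1 ft = 15.27 m
ΔV = 7.93 ML = 7930 m³
A = ΔV / (S × Δh) = 7930 / (3.3 × 10^-5 × 15.27) = 1.574 × 10^7 m²
A = 1.574 × 10^7 m² = 15.74 km²

A ≈ 15.7 km²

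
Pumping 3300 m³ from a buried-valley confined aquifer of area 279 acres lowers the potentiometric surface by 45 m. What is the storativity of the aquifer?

A = 279 acres = 1.129 × 10^6 m²
S = ΔV / (A × Δh) = 3300 m³ / (1.129 × 10^6 m² × 45 m) = 6.495 × 10^-5

S ≈ 6.5 × 10^-5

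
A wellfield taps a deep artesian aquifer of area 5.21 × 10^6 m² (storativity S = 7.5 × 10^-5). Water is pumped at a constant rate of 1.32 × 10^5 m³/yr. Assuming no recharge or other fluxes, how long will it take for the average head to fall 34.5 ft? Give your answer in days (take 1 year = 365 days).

t ≈ 11.4 days

Δh = 34.5 ft = 10.52 m
ΔV = S × A × Δh = 7.5 × 10^-5 × 5.21 × 10^6 × 10.52 = 4109 m³
Q = 1.32 × 10^5 m³/yr = 361.6 m³/d
t = ΔV / Q = 4109 m³ / 361.6 m³/d = 11.36 d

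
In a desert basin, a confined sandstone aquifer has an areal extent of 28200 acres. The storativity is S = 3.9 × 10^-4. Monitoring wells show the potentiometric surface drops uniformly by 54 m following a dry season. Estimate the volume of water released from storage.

ΔV ≈ 2.4 × 10^6 m³

A = 28200 acres = 1.141 × 10^8 m²
ΔV = S × A × Δh = 3.9 × 10^-4 × 1.141 × 10^8 m² × 54 m = 2.403 × 10^6 m³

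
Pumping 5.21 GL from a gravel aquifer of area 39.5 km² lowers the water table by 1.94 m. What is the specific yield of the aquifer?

A = 39.5 km² = 3.95 × 10^7 m²
ΔV = 5.21 GL = 5.21 × 10^6 m³
Sy = ΔV / (A × Δh) = 5.21 × 10^6 m³ / (3.95 × 10^7 m² × 1.94 m) = 0.06799

Sy ≈ 0.068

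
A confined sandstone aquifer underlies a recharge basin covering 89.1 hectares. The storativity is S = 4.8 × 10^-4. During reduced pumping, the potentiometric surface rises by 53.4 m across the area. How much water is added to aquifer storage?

A = 89.1 hectares = 8.91 × 10^5 m²
ΔV = S × A × Δh = 4.8 × 10^-4 × 8.91 × 10^5 m² × 53.4 m = 22840 m³

ΔV ≈ 22800 m³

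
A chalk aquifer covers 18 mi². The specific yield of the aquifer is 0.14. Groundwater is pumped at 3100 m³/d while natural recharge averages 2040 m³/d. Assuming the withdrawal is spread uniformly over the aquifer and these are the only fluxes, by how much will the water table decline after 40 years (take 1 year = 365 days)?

Δh ≈ 2.37 m

A = 18 mi² = 4.662 × 10^7 m²
Net abstraction = 3100 − 2040 = 1060 m³/d
t = 40 years = 14600 d
ΔV = Q × t = 1060 m³/d × 14600 d = 1.548 × 10^7 m³
Δh = ΔV / (Sy × A) = 1.548 × 10^7 / (0.14 × 4.662 × 10^7) = 2.371 m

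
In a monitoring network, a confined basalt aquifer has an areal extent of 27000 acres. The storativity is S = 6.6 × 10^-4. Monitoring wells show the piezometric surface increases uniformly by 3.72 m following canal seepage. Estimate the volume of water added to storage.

ΔV ≈ 2.68 × 10^5 m³

A = 27000 acres = 1.093 × 10^8 m²
ΔV = S × A × Δh = 6.6 × 10^-4 × 1.093 × 10^8 m² × 3.72 m = 2.683 × 10^5 m³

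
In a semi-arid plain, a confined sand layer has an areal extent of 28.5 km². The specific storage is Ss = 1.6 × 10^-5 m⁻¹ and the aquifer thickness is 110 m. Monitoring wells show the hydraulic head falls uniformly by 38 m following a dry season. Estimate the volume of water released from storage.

ΔV ≈ 1.91 × 10^6 m³

S = Ss × b = 1.6 × 10^-5 m⁻¹ × 110 m = 1.76 × 10^-3
A = 28.5 km² = 2.85 × 10^7 m²
ΔV = S × A × Δh = 0.00176 × 2.85 × 10^7 m² × 38 m = 1.906 × 10^6 m³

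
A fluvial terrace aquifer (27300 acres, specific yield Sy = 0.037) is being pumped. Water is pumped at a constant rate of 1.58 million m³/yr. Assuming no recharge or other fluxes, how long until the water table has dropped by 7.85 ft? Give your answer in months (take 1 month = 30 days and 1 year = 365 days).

A = 27300 acres = 1.105 × 10^8 m²
Δh = 7.85 ft = 2.393 m
ΔV = Sy × A × Δh = 0.037 × 1.105 × 10^8 × 2.393 = 9.781 × 10^6 m³
Q = 1.58 million m³/yr = 4329 m³/d
t = ΔV / Q = 9.781 × 10^6 m³ / 4329 m³/d = 2259 d
t = 2259 d ≈ 75.31 months

t ≈ 75.3 months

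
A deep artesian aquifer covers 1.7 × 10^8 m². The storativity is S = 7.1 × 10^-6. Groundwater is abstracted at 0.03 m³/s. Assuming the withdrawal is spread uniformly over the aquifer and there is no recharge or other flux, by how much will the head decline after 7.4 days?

Q = 0.03 m³/s = 2592 m³/d
ΔV = Q × t = 2592 m³/d × 7.4 d = 19180 m³
Δh = ΔV / (S × A) = 19180 / (7.1 × 10^-6 × 1.7 × 10^8) = 15.89 m

Δh ≈ 15.9 m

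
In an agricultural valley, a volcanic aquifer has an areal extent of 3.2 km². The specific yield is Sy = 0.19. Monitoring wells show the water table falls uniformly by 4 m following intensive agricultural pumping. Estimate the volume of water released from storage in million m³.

A = 3.2 km² = 3.2 × 10^6 m²
ΔV = Sy × A × Δh = 0.19 × 3.2 × 10^6 m² × 4 m = 2.432 × 10^6 m³
ΔV = 2.432 × 10^6 m³ = 2.432 million m³

ΔV ≈ 2.43 million m³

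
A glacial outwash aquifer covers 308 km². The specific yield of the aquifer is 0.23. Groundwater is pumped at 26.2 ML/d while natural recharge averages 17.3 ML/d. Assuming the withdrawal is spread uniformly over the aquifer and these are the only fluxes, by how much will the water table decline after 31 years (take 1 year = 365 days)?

Δh ≈ 1.42 m

A = 308 km² = 3.08 × 10^8 m²
Net abstraction = 26.2 − 17.3 = 8.9 ML/d
Q_net = 8.9 ML/d = 8900 m³/d
t = 31 years = 11320 d
ΔV = Q × t = 8900 m³/d × 11320 d = 1.007 × 10^8 m³
Δh = ΔV / (Sy × A) = 1.007 × 10^8 / (0.23 × 3.08 × 10^8) = 1.422 m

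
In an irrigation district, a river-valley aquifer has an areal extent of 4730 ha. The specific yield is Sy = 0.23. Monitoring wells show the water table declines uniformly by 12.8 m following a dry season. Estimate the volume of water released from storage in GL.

ΔV ≈ 139 GL

A = 4730 ha = 4.73 × 10^7 m²
ΔV = Sy × A × Δh = 0.23 × 4.73 × 10^7 m² × 12.8 m = 1.393 × 10^8 m³
ΔV = 1.393 × 10^8 m³ = 139.3 GL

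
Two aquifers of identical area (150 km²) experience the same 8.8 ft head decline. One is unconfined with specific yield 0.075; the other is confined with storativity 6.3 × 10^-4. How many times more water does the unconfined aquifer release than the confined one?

ΔV_u / ΔV_c ≈ 119

A = 150 km² = 1.5 × 10^8 m²
Δh = 8.8 ft = 2.682 m
Unconfined: ΔV_u = Sy × A × Δh = 0.075 × 1.5 × 10^8 × 2.682 = 3.018 × 10^7 m³
Confined: ΔV_c = S × A × Δh = 6.3 × 10^-4 × 1.5 × 10^8 × 2.682 = 2.535 × 10^5 m³
Ratio = ΔV_u / ΔV_c = Sy / S = 0.075 / 6.3 × 10^-4 = 119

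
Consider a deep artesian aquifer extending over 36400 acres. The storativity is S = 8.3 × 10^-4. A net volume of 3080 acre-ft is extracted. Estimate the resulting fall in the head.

A = 36400 acres = 1.473 × 10^8 m²
ΔV = 3080 acre-ft = 3.799 × 10^6 m³
Δh = ΔV / (S × A) = 3.799 × 10^6 m³ / (8.3 × 10^-4 × 1.473 × 10^8 m²) = 31.07 m

Δh ≈ 31.1 m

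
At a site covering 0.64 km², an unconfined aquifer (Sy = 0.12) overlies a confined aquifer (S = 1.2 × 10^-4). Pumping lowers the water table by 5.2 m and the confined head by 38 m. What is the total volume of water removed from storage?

A = 0.64 km² = 6.4 × 10^5 m²
Unconfined: ΔV_u = Sy × A × Δh_u = 0.12 × 6.4 × 10^5 × 5.2 = 3.994 × 10^5 m³
Confined: ΔV_c = S × A × Δh_c = 1.2 × 10^-4 × 6.4 × 10^5 × 38 = 2918 m³
Total ΔV = 3.994 × 10^5 + 2918 = 4.023 × 10^5 m³

ΔV ≈ 4.02 × 10^5 m³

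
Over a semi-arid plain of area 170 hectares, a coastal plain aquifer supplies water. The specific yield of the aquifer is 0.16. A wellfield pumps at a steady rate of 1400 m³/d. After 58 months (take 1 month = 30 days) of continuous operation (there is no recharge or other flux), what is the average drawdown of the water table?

Δh ≈ 8.96 m

A = 170 hectares = 1.7 × 10^6 m²
t = 58 months = 1740 d
ΔV = Q × t = 1400 m³/d × 1740 d = 2.436 × 10^6 m³
Δh = ΔV / (Sy × A) = 2.436 × 10^6 / (0.16 × 1.7 × 10^6) = 8.956 m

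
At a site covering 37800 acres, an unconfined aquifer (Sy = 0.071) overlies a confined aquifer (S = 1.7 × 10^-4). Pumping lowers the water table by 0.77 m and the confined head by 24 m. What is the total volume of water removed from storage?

ΔV ≈ 8.99 × 10^6 m³

A = 37800 acres = 1.53 × 10^8 m²
Unconfined: ΔV_u = Sy × A × Δh_u = 0.071 × 1.53 × 10^8 × 0.77 = 8.363 × 10^6 m³
Confined: ΔV_c = S × A × Δh_c = 1.7 × 10^-4 × 1.53 × 10^8 × 24 = 6.241 × 10^5 m³
Total ΔV = 8.363 × 10^6 + 6.241 × 10^5 = 8.987 × 10^6 m³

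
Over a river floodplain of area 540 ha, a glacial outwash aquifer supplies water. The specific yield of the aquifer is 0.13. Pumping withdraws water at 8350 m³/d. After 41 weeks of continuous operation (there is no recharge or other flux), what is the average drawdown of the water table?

A = 540 ha = 5.4 × 10^6 m²
t = 41 weeks = 287 d
ΔV = Q × t = 8350 m³/d × 287 d = 2.396 × 10^6 m³
Δh = ΔV / (Sy × A) = 2.396 × 10^6 / (0.13 × 5.4 × 10^6) = 3.414 m

Δh ≈ 3.41 m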